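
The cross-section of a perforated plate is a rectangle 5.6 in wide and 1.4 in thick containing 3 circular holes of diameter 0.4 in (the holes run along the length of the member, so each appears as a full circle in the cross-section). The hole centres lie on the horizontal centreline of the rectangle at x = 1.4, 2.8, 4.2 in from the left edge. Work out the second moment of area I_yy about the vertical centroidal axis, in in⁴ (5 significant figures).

I_yy ≈ 19.992 in⁴

Split into non-overlapping primitives; take the origin at the lower-left of the bounding box.
Plate: 5.6 × 1.4, A = 7.84 in², x = 2.8 in, Ī = 20.48853 in⁴.
Hole 1 (subtracted): ⌀0.4, A = 0.1256637 in², x = 1.4 in, Ī = 0.001256637 in⁴.
Hole 2 (subtracted): ⌀0.4, A = 0.1256637 in², x = 2.8 in, Ī = 0.001256637 in⁴.
Hole 3 (subtracted): ⌀0.4, A = 0.1256637 in², x = 4.2 in, Ī = 0.001256637 in⁴.
By symmetry the centroid is at mid-width, x̄ = 2.8 in.
Transfer each piece to the vertical centroidal axis using Ī + A·d² with d = x − 2.8:
  plate: d = 0 in → contributes +20.48853 in⁴
  hole 1: d = -1.4 in → contributes −0.2475575 in⁴
  hole 2: d = 0 in → contributes −0.001256637 in⁴
  hole 3: d = 1.4 in → contributes −0.2475575 in⁴
Total I = 19.99216 in⁴.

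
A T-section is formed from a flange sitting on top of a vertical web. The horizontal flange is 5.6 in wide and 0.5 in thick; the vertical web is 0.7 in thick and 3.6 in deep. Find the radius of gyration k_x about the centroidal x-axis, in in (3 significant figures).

k_x ≈ 1.25 in

Treat the section as a set of non-overlapping primitives; coordinates are from the bounding-box lower-left.
Flange: 5.6 × 0.5, A = 2.8 in², y = 3.85 in, Ī = 0.058333 in⁴.
Web: 0.7 × 3.6, A = 2.52 in², y = 1.8 in, Ī = 2.7216 in⁴.
Centroid: ȳ = ΣA·y / ΣA = 2.8789 in.
Transfer each piece to the centroidal x-axis using Ī + A·d² with d = y − 2.8789:
  flange: d = 0.97105 in → contributes +2.6986 in⁴
  web: d = -1.0789 in → contributes +5.6552 in⁴
Total I = 8.3538 in⁴.
Radius of gyration: k = √(I/A) = √(8.3538 / 5.32) = 1.2531 in.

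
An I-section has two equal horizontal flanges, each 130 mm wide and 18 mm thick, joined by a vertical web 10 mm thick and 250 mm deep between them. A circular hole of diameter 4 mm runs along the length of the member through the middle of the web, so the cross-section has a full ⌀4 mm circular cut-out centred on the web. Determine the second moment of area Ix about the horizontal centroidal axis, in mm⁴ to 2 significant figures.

Decompose the section into non-overlapping parts with the origin at the bottom-left of its bounding rectangle.
Bottom flange: 130 × 18, A = 2 340 mm², y = 9 mm, Ī = 63 180 mm⁴.
Web: 10 × 250, A = 2 500 mm², y = 143 mm, Ī = 13 020 833 mm⁴.
Top flange: 130 × 18, A = 2 340 mm², y = 277 mm, Ī = 63 180 mm⁴.
Hole (subtracted): ⌀4, A = 12.57 mm², y = 143 mm, Ī = 12.57 mm⁴.
By symmetry the centroid is at mid-height, ȳ = 143 mm.
Transfer each piece to the horizontal centroidal axis using Ī + A·d² with d = y − 143:
  bottom flange: d = -134 mm → contributes +42 080 220 mm⁴
  web: d = 0 mm → contributes +13 020 833 mm⁴
  top flange: d = 134 mm → contributes +42 080 220 mm⁴
  hole: d = 0 mm → contributes −12.57 mm⁴
Total I = 97 181 261 mm⁴.

Ix ≈ 9.7 × 10⁷ mm⁴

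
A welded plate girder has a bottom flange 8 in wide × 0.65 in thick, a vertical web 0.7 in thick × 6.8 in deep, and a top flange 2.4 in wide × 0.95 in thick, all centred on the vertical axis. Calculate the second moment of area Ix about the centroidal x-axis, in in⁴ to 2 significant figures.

Break the section into simple shapes (no overlaps), measuring from the bottom-left corner of the bounding box.
Bottom plate: 8 × 0.65, A = 5.2 in², y = 0.325 in, Ī = 0.1831 in⁴.
Web plate: 0.7 × 6.8, A = 4.76 in², y = 4.05 in, Ī = 18.34 in⁴.
Top plate: 2.4 × 0.95, A = 2.28 in², y = 7.925 in, Ī = 0.1715 in⁴.
Centroid: ȳ = ΣA·y / ΣA = 3.189 in.
Transfer each piece to the centroidal x-axis using Ī + A·d² with d = y − 3.189:
  bottom plate: d = -2.864 in → contributes +42.84 in⁴
  web plate: d = 0.8607 in → contributes +21.87 in⁴
  top plate: d = 4.736 in → contributes +51.3 in⁴
Total I = 116 in⁴.

Ix ≈ 120 in⁴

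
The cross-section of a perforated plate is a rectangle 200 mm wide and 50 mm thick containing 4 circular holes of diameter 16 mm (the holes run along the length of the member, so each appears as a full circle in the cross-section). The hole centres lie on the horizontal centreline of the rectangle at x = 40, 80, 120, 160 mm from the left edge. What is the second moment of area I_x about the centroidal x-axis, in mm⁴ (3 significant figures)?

Decompose the section into non-overlapping parts with the origin at the bottom-left of its bounding rectangle.
Plate: 200 × 50, A = 10 000 mm², y = 25 mm, Ī = 2 083 333 mm⁴.
Hole 1 (subtracted): ⌀16, A = 201.06 mm², y = 25 mm, Ī = 3 217 mm⁴.
Hole 2 (subtracted): ⌀16, A = 201.06 mm², y = 25 mm, Ī = 3 217 mm⁴.
Hole 3 (subtracted): ⌀16, A = 201.06 mm², y = 25 mm, Ī = 3 217 mm⁴.
Hole 4 (subtracted): ⌀16, A = 201.06 mm², y = 25 mm, Ī = 3 217 mm⁴.
By symmetry the centroid is at mid-height, ȳ = 25 mm.
All pieces are centred on the centroidal x-axis, so I = ΣĪ (holes subtracted) = 2 070 465 mm⁴.

I_x ≈ 2.07 × 10⁶ mm⁴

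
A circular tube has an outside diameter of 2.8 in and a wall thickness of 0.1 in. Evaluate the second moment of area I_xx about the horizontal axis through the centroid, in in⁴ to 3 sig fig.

I_xx ≈ 0.774 in⁴

Treat the section as a set of non-overlapping primitives; coordinates are from the bounding-box lower-left.
Outer circle: ⌀2.8, A = 6.1575 in², y = 1.4 in, Ī = 3.0172 in⁴.
Bore (subtracted): ⌀2.6, A = 5.3093 in², y = 1.4 in, Ī = 2.2432 in⁴.
By symmetry the centroid is at mid-height, ȳ = 1.4 in.
All pieces are centred on the horizontal axis through the centroid, so I = ΣĪ (holes subtracted) = 0.77401 in⁴.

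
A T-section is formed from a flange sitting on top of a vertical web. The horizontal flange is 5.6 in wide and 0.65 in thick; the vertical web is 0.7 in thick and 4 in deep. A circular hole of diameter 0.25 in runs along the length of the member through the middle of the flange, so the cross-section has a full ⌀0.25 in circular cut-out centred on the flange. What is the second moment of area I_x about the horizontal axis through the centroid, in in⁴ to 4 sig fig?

I_x ≈ 12.37 in⁴

Decompose the section into non-overlapping parts with the origin at the bottom-left of its bounding rectangle.
Flange: 5.6 × 0.65, A = 3.64 in², y = 4.325 in, Ī = 0.128158 in⁴.
Web: 0.7 × 4, A = 2.8 in², y = 2 in, Ī = 3.73333 in⁴.
Hole (subtracted): ⌀0.25, A = 0.0490874 in², y = 4.325 in, Ī = 0.000191748 in⁴.
Centroid: ȳ = ΣA·y / ΣA = 3.30637 in.
Transfer each piece to the horizontal axis through the centroid using Ī + A·d² with d = y − 3.30637:
  flange: d = 1.01863 in → contributes +3.90508 in⁴
  web: d = -1.30637 in → contributes +8.51179 in⁴
  hole: d = 1.01863 in → contributes −0.0511256 in⁴
Total I = 12.3657 in⁴.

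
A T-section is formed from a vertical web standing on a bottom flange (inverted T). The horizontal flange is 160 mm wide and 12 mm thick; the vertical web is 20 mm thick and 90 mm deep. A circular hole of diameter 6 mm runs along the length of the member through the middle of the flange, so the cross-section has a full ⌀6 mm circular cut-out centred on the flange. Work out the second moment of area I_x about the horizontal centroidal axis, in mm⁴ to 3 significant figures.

Decompose the section into non-overlapping parts with the origin at the bottom-left of its bounding rectangle.
Flange: 160 × 12, A = 1 920 mm², y = 6 mm, Ī = 23 040 mm⁴.
Web: 20 × 90, A = 1 800 mm², y = 57 mm, Ī = 1 215 000 mm⁴.
Hole (subtracted): ⌀6, A = 28.274 mm², y = 6 mm, Ī = 63.617 mm⁴.
Centroid: ȳ = ΣA·y / ΣA = 30.866 mm.
Transfer each piece to the horizontal centroidal axis using Ī + A·d² with d = y − 30.866:
  flange: d = -24.866 mm → contributes +1 210 251 mm⁴
  web: d = 26.134 mm → contributes +2 444 335 mm⁴
  hole: d = -24.866 mm → contributes −17 547 mm⁴
Total I = 3 637 039 mm⁴.

I_x ≈ 3.64 × 10⁶ mm⁴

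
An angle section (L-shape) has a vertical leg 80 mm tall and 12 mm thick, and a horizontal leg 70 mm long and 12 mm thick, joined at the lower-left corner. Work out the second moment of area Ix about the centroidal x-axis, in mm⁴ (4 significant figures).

Ix ≈ 9.868 × 10⁵ mm⁴

Split into non-overlapping primitives; take the origin at the lower-left of the bounding box.
Vertical leg: 12 × 80, A = 960 mm², y = 40 mm, Ī = 512 000 mm⁴.
Horizontal leg (remainder): 58 × 12, A = 696 mm², y = 6 mm, Ī = 8 352 mm⁴.
Centroid: ȳ = ΣA·y / ΣA = 25.7101 mm.
Transfer each piece to the centroidal x-axis using Ī + A·d² with d = y − 25.7101:
  vertical leg: d = 14.2899 mm → contributes +708 032 mm⁴
  horizontal leg (remainder): d = -19.7101 mm → contributes +278 741 mm⁴
Total I = 986 773 mm⁴.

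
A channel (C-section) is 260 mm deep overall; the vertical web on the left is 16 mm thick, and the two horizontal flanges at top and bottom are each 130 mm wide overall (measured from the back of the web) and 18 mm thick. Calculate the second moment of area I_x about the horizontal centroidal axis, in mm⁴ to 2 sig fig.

Split into non-overlapping primitives; take the origin at the lower-left of the bounding box.
Web: 16 × 260, A = 4 160 mm², y = 130 mm, Ī = 23 434 667 mm⁴.
Top flange (beyond web): 114 × 18, A = 2 052 mm², y = 251 mm, Ī = 55 404 mm⁴.
Bottom flange (beyond web): 114 × 18, A = 2 052 mm², y = 9 mm, Ī = 55 404 mm⁴.
By symmetry the centroid is at mid-height, ȳ = 130 mm.
Transfer each piece to the horizontal centroidal axis using Ī + A·d² with d = y − 130:
  web: d = 0 mm → contributes +23 434 667 mm⁴
  top flange (beyond web): d = 121 mm → contributes +30 098 736 mm⁴
  bottom flange (beyond web): d = -121 mm → contributes +30 098 736 mm⁴
Total I = 83 632 139 mm⁴.

I_x ≈ 8.4 × 10⁷ mm⁴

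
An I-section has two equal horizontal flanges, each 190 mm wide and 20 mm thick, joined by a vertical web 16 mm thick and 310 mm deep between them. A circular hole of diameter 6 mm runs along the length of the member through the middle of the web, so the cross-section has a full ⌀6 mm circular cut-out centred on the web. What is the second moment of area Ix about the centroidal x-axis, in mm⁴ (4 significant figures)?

Ix ≈ 2.469 × 10⁸ mm⁴

Decompose the section into non-overlapping parts with the origin at the bottom-left of its bounding rectangle.
Bottom flange: 190 × 20, A = 3 800 mm², y = 10 mm, Ī = 126 667 mm⁴.
Web: 16 × 310, A = 4 960 mm², y = 175 mm, Ī = 39 721 333 mm⁴.
Top flange: 190 × 20, A = 3 800 mm², y = 340 mm, Ī = 126 667 mm⁴.
Hole (subtracted): ⌀6, A = 28.2743 mm², y = 175 mm, Ī = 63.6173 mm⁴.
By symmetry the centroid is at mid-height, ȳ = 175 mm.
Transfer each piece to the centroidal x-axis using Ī + A·d² with d = y − 175:
  bottom flange: d = -165 mm → contributes +103 581 667 mm⁴
  web: d = 0 mm → contributes +39 721 333 mm⁴
  top flange: d = 165 mm → contributes +103 581 667 mm⁴
  hole: d = 0 mm → contributes −63.6173 mm⁴
Total I = 246 884 603 mm⁴.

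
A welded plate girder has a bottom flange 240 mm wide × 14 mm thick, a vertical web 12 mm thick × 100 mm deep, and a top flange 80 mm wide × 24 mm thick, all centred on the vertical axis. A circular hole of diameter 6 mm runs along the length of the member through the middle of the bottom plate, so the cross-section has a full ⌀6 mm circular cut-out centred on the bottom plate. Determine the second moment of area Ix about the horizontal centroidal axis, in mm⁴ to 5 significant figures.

Ix ≈ 1.8574 × 10⁷ mm⁴

Split into non-overlapping primitives; take the origin at the lower-left of the bounding box.
Bottom plate: 240 × 14, A = 3 360 mm², y = 7 mm, Ī = 54 880 mm⁴.
Web plate: 12 × 100, A = 1 200 mm², y = 64 mm, Ī = 1 000 000 mm⁴.
Top plate: 80 × 24, A = 1 920 mm², y = 126 mm, Ī = 92 160 mm⁴.
Hole (subtracted): ⌀6, A = 28.27433 mm², y = 7 mm, Ī = 63.61725 mm⁴.
Centroid: ȳ = ΣA·y / ΣA = 53.0156 mm.
Transfer each piece to the horizontal centroidal axis using Ī + A·d² with d = y − 53.0156:
  bottom plate: d = -46.0156 mm → contributes +7 169 462 mm⁴
  web plate: d = 10.9844 mm → contributes +1 144 789 mm⁴
  top plate: d = 72.9844 mm → contributes +10 319 469 mm⁴
  hole: d = -46.0156 mm → contributes −59932.68 mm⁴
Total I = 18 573 786 mm⁴.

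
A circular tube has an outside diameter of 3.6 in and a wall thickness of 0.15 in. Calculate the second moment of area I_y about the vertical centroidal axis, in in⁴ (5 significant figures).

Split into non-overlapping primitives; take the origin at the lower-left of the bounding box.
Outer circle: ⌀3.6, A = 10.17876 in², x = 1.8 in, Ī = 8.244796 in⁴.
Bore (subtracted): ⌀3.3, A = 8.552986 in², x = 1.8 in, Ī = 5.821376 in⁴.
By symmetry the centroid is at mid-width, x̄ = 1.8 in.
All pieces are centred on the vertical centroidal axis, so I = ΣĪ (holes subtracted) = 2.42342 in⁴.

I_y ≈ 2.4234 in⁴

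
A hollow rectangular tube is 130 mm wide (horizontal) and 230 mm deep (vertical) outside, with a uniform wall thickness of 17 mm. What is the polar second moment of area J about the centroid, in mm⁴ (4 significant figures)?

Treat the section as a set of non-overlapping primitives; coordinates are from the bounding-box lower-left.
Outer rectangle: 130 × 230, A = 29 900 mm², y = 115 mm, Ī = 131 809 167 mm⁴.
Inner void (subtracted): 96 × 196, A = 18 816 mm², y = 115 mm, Ī = 60 236 288 mm⁴.
By symmetry the centroid is at mid-height, ȳ = 115 mm.
All pieces are centred on the centroidal x-axis, so I = ΣĪ (holes subtracted) = 71 572 879 mm⁴.
Repeating about the centroidal y-axis gives I_y = 27 658 479 mm⁴.
Polar second moment: J = I_x + I_y = 99 231 357 mm⁴.

J ≈ 9.923 × 10⁷ mm⁴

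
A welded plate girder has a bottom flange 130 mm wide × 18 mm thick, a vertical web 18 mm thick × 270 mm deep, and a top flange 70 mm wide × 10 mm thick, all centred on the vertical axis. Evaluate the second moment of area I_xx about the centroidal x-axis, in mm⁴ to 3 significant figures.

I_xx ≈ 8.46 × 10⁷ mm⁴

Decompose the section into non-overlapping parts with the origin at the bottom-left of its bounding rectangle.
Bottom plate: 130 × 18, A = 2 340 mm², y = 9 mm, Ī = 63 180 mm⁴.
Web plate: 18 × 270, A = 4 860 mm², y = 153 mm, Ī = 29 524 500 mm⁴.
Top plate: 70 × 10, A = 700 mm², y = 293 mm, Ī = 5833.3 mm⁴.
Centroid: ȳ = ΣA·y / ΣA = 122.75 mm.
Transfer each piece to the centroidal x-axis using Ī + A·d² with d = y − 122.75:
  bottom plate: d = -113.75 mm → contributes +30 341 597 mm⁴
  web plate: d = 30.248 mm → contributes +33 971 145 mm⁴
  top plate: d = 170.25 mm → contributes +20 294 925 mm⁴
Total I = 84 607 667 mm⁴.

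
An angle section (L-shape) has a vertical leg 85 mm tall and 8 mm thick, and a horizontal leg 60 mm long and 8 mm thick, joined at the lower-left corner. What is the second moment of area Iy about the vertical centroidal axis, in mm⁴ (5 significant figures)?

Treat the section as a set of non-overlapping primitives; coordinates are from the bounding-box lower-left.
Vertical leg: 8 × 85, A = 680 mm², x = 4 mm, Ī = 3626.667 mm⁴.
Horizontal leg (remainder): 52 × 8, A = 416 mm², x = 34 mm, Ī = 93738.67 mm⁴.
Centroid: x̄ = ΣA·x / ΣA = 15.38686 mm.
Transfer each piece to the vertical centroidal axis using Ī + A·d² with d = x − 15.38686:
  vertical leg: d = -11.38686 mm → contributes +91795.88 mm⁴
  horizontal leg (remainder): d = 18.61314 mm → contributes +237861.4 mm⁴
Total I = 329657.3 mm⁴.

Iy ≈ 3.2966 × 10⁵ mm⁴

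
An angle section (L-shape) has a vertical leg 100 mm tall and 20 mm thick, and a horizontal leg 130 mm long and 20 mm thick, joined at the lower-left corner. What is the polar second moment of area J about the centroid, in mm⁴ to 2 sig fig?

Decompose the section into non-overlapping parts with the origin at the bottom-left of its bounding rectangle.
Vertical leg: 20 × 100, A = 2 000 mm², y = 50 mm, Ī = 1 666 667 mm⁴.
Horizontal leg (remainder): 110 × 20, A = 2 200 mm², y = 10 mm, Ī = 73 333 mm⁴.
Centroid: ȳ = ΣA·y / ΣA = 29.05 mm.
Transfer each piece to the centroidal x-axis using Ī + A·d² with d = y − 29.05:
  vertical leg: d = 20.95 mm → contributes +2 544 671 mm⁴
  horizontal leg (remainder): d = -19.05 mm → contributes +871 519 mm⁴
Total I = 3 416 190 mm⁴.
For the y-axis: x̄ = 44.05 mm.
Repeating about the centroidal y-axis gives I_y = 6 711 190 mm⁴.
Polar second moment: J = I_x + I_y = 10 127 381 mm⁴.

J ≈ 1.0 × 10⁷ mm⁴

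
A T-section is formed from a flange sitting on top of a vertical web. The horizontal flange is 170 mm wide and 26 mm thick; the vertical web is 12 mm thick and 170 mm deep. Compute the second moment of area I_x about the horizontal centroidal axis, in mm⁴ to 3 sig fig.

I_x ≈ 1.86 × 10⁷ mm⁴

Break the section into simple shapes (no overlaps), measuring from the bottom-left corner of the bounding box.
Flange: 170 × 26, A = 4 420 mm², y = 183 mm, Ī = 248 993 mm⁴.
Web: 12 × 170, A = 2 040 mm², y = 85 mm, Ī = 4 913 000 mm⁴.
Centroid: ȳ = ΣA·y / ΣA = 152.05 mm.
Transfer each piece to the horizontal centroidal axis using Ī + A·d² with d = y − 152.05:
  flange: d = 30.947 mm → contributes +4 482 202 mm⁴
  web: d = -67.053 mm → contributes +14 084 953 mm⁴
Total I = 18 567 155 mm⁴.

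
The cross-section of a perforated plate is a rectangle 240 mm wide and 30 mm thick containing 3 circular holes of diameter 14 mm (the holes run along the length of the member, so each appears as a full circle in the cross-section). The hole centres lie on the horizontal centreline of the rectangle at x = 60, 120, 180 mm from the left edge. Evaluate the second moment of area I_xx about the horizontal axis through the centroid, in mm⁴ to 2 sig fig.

Split into non-overlapping primitives; take the origin at the lower-left of the bounding box.
Plate: 240 × 30, A = 7 200 mm², y = 15 mm, Ī = 540 000 mm⁴.
Hole 1 (subtracted): ⌀14, A = 153.9 mm², y = 15 mm, Ī = 1 886 mm⁴.
Hole 2 (subtracted): ⌀14, A = 153.9 mm², y = 15 mm, Ī = 1 886 mm⁴.
Hole 3 (subtracted): ⌀14, A = 153.9 mm², y = 15 mm, Ī = 1 886 mm⁴.
By symmetry the centroid is at mid-height, ȳ = 15 mm.
All pieces are centred on the horizontal axis through the centroid, so I = ΣĪ (holes subtracted) = 534 343 mm⁴.

I_xx ≈ 5.3 × 10⁵ mm⁴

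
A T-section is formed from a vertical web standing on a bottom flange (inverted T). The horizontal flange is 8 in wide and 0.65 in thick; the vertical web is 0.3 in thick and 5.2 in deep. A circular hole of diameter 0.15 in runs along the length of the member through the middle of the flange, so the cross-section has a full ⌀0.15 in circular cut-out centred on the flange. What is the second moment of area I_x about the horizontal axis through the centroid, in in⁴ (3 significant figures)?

Decompose the section into non-overlapping parts with the origin at the bottom-left of its bounding rectangle.
Flange: 8 × 0.65, A = 5.2 in², y = 0.325 in, Ī = 0.18308 in⁴.
Web: 0.3 × 5.2, A = 1.56 in², y = 3.25 in, Ī = 3.5152 in⁴.
Hole (subtracted): ⌀0.15, A = 0.017671 in², y = 0.325 in, Ī = 0.00002485 in⁴.
Centroid: ȳ = ΣA·y / ΣA = 1.0018 in.
Transfer each piece to the horizontal axis through the centroid using Ī + A·d² with d = y − 1.0018:
  flange: d = -0.67677 in → contributes +2.5648 in⁴
  web: d = 2.2482 in → contributes +11.4 in⁴
  hole: d = -0.67677 in → contributes −0.0081187 in⁴
Total I = 13.957 in⁴.

I_x ≈ 14.0 in⁴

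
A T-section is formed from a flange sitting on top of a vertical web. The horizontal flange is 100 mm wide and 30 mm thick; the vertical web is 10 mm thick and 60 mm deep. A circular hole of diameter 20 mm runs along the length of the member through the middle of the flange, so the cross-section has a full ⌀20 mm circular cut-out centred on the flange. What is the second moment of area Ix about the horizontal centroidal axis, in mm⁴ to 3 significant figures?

Treat the section as a set of non-overlapping primitives; coordinates are from the bounding-box lower-left.
Flange: 100 × 30, A = 3 000 mm², y = 75 mm, Ī = 225 000 mm⁴.
Web: 10 × 60, A = 600 mm², y = 30 mm, Ī = 180 000 mm⁴.
Hole (subtracted): ⌀20, A = 314.16 mm², y = 75 mm, Ī = 7 854 mm⁴.
Centroid: ȳ = ΣA·y / ΣA = 66.783 mm.
Transfer each piece to the horizontal centroidal axis using Ī + A·d² with d = y − 66.783:
  flange: d = 8.2171 mm → contributes +427 561 mm⁴
  web: d = -36.783 mm → contributes +991 790 mm⁴
  hole: d = 8.2171 mm → contributes −29 066 mm⁴
Total I = 1 390 285 mm⁴.

Ix ≈ 1.39 × 10⁶ mm⁴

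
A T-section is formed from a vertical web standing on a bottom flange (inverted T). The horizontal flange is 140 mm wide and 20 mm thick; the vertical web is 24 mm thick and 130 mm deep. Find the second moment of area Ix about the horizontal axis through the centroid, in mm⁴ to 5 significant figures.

Treat the section as a set of non-overlapping primitives; coordinates are from the bounding-box lower-left.
Flange: 140 × 20, A = 2 800 mm², y = 10 mm, Ī = 93333.33 mm⁴.
Web: 24 × 130, A = 3 120 mm², y = 85 mm, Ī = 4 394 000 mm⁴.
Centroid: ȳ = ΣA·y / ΣA = 49.52703 mm.
Transfer each piece to the horizontal axis through the centroid using Ī + A·d² with d = y − 49.52703:
  flange: d = -39.52703 mm → contributes +4 468 014 mm⁴
  web: d = 35.47297 mm → contributes +8 319 995 mm⁴
Total I = 12 788 009 mm⁴.

Ix ≈ 1.2788 × 10⁷ mm⁴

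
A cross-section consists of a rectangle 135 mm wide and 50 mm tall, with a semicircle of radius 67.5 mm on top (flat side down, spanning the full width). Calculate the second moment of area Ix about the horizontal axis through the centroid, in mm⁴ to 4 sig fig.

Ix ≈ 1.368 × 10⁷ mm⁴

Treat the section as a set of non-overlapping primitives; coordinates are from the bounding-box lower-left.
Rectangular body: 135 × 50, A = 6 750 mm², y = 25 mm, Ī = 1 406 250 mm⁴.
Semicircular cap: semicircle r = 67.5, A = 7156.94 mm², y = 78.6479 mm, Ī = 2 278 490 mm⁴.
Centroid: ȳ = ΣA·y / ΣA = 52.6089 mm.
Transfer each piece to the horizontal axis through the centroid using Ī + A·d² with d = y − 52.6089:
  rectangular body: d = -27.6089 mm → contributes +6 551 431 mm⁴
  semicircular cap: d = 26.039 mm → contributes +7 131 119 mm⁴
Total I = 13 682 550 mm⁴.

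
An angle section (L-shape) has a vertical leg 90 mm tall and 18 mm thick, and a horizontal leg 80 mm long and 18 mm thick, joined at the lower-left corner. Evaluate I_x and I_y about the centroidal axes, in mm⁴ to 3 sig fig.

I_x ≈ 1.98 × 10⁶ mm⁴, I_y ≈ 1.46 × 10⁶ mm⁴

Decompose the section into non-overlapping parts with the origin at the bottom-left of its bounding rectangle.
Vertical leg: 18 × 90, A = 1 620 mm², y = 45 mm, Ī = 1 093 500 mm⁴.
Horizontal leg (remainder): 62 × 18, A = 1 116 mm², y = 9 mm, Ī = 30 132 mm⁴.
Centroid: ȳ = ΣA·y / ΣA = 30.316 mm.
Transfer each piece to the centroidal x-axis using Ī + A·d² with d = y − 30.316:
  vertical leg: d = 14.684 mm → contributes +1 442 814 mm⁴
  horizontal leg (remainder): d = -21.316 mm → contributes +537 201 mm⁴
Total I = 1 980 015 mm⁴.
For the y-axis: x̄ = 25.316 mm.
Repeating about the centroidal y-axis gives I_y = 1 458 495 mm⁴.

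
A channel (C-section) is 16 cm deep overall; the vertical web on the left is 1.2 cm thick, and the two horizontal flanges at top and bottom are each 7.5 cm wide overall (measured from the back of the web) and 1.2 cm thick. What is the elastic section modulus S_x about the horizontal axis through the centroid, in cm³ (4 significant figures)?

Treat the section as a set of non-overlapping primitives; coordinates are from the bounding-box lower-left.
Web: 1.2 × 16, A = 19.2 cm², y = 8 cm, Ī = 409.6 cm⁴.
Top flange (beyond web): 6.3 × 1.2, A = 7.56 cm², y = 15.4 cm, Ī = 0.9072 cm⁴.
Bottom flange (beyond web): 6.3 × 1.2, A = 7.56 cm², y = 0.6 cm, Ī = 0.9072 cm⁴.
By symmetry the centroid is at mid-height, ȳ = 8 cm.
Transfer each piece to the horizontal axis through the centroid using Ī + A·d² with d = y − 8:
  web: d = 0 cm → contributes +409.6 cm⁴
  top flange (beyond web): d = 7.4 cm → contributes +414.893 cm⁴
  bottom flange (beyond web): d = -7.4 cm → contributes +414.893 cm⁴
Total I = 1239.39 cm⁴.
Extreme fibre distance c = 8 cm; S = I/c = 154.923 cm³.

S_x ≈ 154.9 cm³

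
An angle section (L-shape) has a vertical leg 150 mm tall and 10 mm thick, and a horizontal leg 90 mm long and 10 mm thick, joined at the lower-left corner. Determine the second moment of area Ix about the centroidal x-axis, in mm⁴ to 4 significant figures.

Ix ≈ 5.376 × 10⁶ mm⁴

Treat the section as a set of non-overlapping primitives; coordinates are from the bounding-box lower-left.
Vertical leg: 10 × 150, A = 1 500 mm², y = 75 mm, Ī = 2 812 500 mm⁴.
Horizontal leg (remainder): 80 × 10, A = 800 mm², y = 5 mm, Ī = 6666.67 mm⁴.
Centroid: ȳ = ΣA·y / ΣA = 50.6522 mm.
Transfer each piece to the centroidal x-axis using Ī + A·d² with d = y − 50.6522:
  vertical leg: d = 24.3478 mm → contributes +3 701 725 mm⁴
  horizontal leg (remainder): d = -45.6522 mm → contributes +1 673 963 mm⁴
Total I = 5 375 688 mm⁴.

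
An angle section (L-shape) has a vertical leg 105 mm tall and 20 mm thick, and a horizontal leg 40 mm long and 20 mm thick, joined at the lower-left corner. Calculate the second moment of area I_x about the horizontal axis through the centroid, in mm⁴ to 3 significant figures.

Split into non-overlapping primitives; take the origin at the lower-left of the bounding box.
Vertical leg: 20 × 105, A = 2 100 mm², y = 52.5 mm, Ī = 1 929 375 mm⁴.
Horizontal leg (remainder): 20 × 20, A = 400 mm², y = 10 mm, Ī = 13 333 mm⁴.
Centroid: ȳ = ΣA·y / ΣA = 45.7 mm.
Transfer each piece to the horizontal axis through the centroid using Ī + A·d² with d = y − 45.7:
  vertical leg: d = 6.8 mm → contributes +2 026 479 mm⁴
  horizontal leg (remainder): d = -35.7 mm → contributes +523 129 mm⁴
Total I = 2 549 608 mm⁴.

I_x ≈ 2.55 × 10⁶ mm⁴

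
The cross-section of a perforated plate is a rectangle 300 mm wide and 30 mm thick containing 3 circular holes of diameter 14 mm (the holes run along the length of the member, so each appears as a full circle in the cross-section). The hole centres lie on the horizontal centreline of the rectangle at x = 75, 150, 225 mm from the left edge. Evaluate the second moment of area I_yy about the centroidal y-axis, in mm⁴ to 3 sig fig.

Treat the section as a set of non-overlapping primitives; coordinates are from the bounding-box lower-left.
Plate: 300 × 30, A = 9 000 mm², x = 150 mm, Ī = 67 500 000 mm⁴.
Hole 1 (subtracted): ⌀14, A = 153.94 mm², x = 75 mm, Ī = 1885.7 mm⁴.
Hole 2 (subtracted): ⌀14, A = 153.94 mm², x = 150 mm, Ī = 1885.7 mm⁴.
Hole 3 (subtracted): ⌀14, A = 153.94 mm², x = 225 mm, Ī = 1885.7 mm⁴.
By symmetry the centroid is at mid-width, x̄ = 150 mm.
Transfer each piece to the centroidal y-axis using Ī + A·d² with d = x − 150:
  plate: d = 0 mm → contributes +67 500 000 mm⁴
  hole 1: d = -75 mm → contributes −867 787 mm⁴
  hole 2: d = 0 mm → contributes −1885.7 mm⁴
  hole 3: d = 75 mm → contributes −867 787 mm⁴
Total I = 65 762 540 mm⁴.

I_yy ≈ 6.58 × 10⁷ mm⁴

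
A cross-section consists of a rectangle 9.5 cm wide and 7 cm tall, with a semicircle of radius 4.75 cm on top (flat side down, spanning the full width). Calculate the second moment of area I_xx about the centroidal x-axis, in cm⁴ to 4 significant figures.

Treat the section as a set of non-overlapping primitives; coordinates are from the bounding-box lower-left.
Rectangular body: 9.5 × 7, A = 66.5 cm², y = 3.5 cm, Ī = 271.542 cm⁴.
Semicircular cap: semicircle r = 4.75, A = 35.4411 cm², y = 9.01596 cm, Ī = 55.8736 cm⁴.
Centroid: ȳ = ΣA·y / ΣA = 5.41769 cm.
Transfer each piece to the centroidal x-axis using Ī + A·d² with d = y − 5.41769:
  rectangular body: d = -1.91769 cm → contributes +516.099 cm⁴
  semicircular cap: d = 3.59827 cm → contributes +514.749 cm⁴
Total I = 1030.85 cm⁴.

I_xx ≈ 1031 cm⁴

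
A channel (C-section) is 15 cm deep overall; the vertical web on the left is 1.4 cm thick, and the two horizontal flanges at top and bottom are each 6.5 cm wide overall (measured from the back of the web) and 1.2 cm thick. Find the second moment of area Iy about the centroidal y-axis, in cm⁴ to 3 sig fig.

Decompose the section into non-overlapping parts with the origin at the bottom-left of its bounding rectangle.
Web: 1.4 × 15, A = 21 cm², x = 0.7 cm, Ī = 3.43 cm⁴.
Top flange (beyond web): 5.1 × 1.2, A = 6.12 cm², x = 3.95 cm, Ī = 13.265 cm⁴.
Bottom flange (beyond web): 5.1 × 1.2, A = 6.12 cm², x = 3.95 cm, Ī = 13.265 cm⁴.
Centroid: x̄ = ΣA·x / ΣA = 1.8968 cm.
Transfer each piece to the centroidal y-axis using Ī + A·d² with d = x − 1.8968:
  web: d = -1.1968 cm → contributes +33.506 cm⁴
  top flange (beyond web): d = 2.0532 cm → contributes +39.066 cm⁴
  bottom flange (beyond web): d = 2.0532 cm → contributes +39.066 cm⁴
Total I = 111.64 cm⁴.

Iy ≈ 112 cm⁴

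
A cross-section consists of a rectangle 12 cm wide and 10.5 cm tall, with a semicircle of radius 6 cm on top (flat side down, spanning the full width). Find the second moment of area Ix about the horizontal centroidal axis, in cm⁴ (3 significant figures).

Split into non-overlapping primitives; take the origin at the lower-left of the bounding box.
Rectangular body: 12 × 10.5, A = 126 cm², y = 5.25 cm, Ī = 1157.6 cm⁴.
Semicircular cap: semicircle r = 6, A = 56.549 cm², y = 13.046 cm, Ī = 142.25 cm⁴.
Centroid: ȳ = ΣA·y / ΣA = 7.6651 cm.
Transfer each piece to the horizontal centroidal axis using Ī + A·d² with d = y − 7.6651:
  rectangular body: d = -2.4151 cm → contributes +1892.6 cm⁴
  semicircular cap: d = 5.3813 cm → contributes +1779.8 cm⁴
Total I = 3672.4 cm⁴.

Ix ≈ 3670 cm⁴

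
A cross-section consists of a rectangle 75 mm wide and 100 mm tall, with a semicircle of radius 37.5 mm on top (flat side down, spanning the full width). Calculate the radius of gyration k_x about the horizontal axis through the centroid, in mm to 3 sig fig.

Split into non-overlapping primitives; take the origin at the lower-left of the bounding box.
Rectangular body: 75 × 100, A = 7 500 mm², y = 50 mm, Ī = 6 250 000 mm⁴.
Semicircular cap: semicircle r = 37.5, A = 2208.9 mm², y = 115.92 mm, Ī = 217 049 mm⁴.
Centroid: ȳ = ΣA·y / ΣA = 64.997 mm.
Transfer each piece to the horizontal axis through the centroid using Ī + A·d² with d = y − 64.997:
  rectangular body: d = -14.997 mm → contributes +7 936 779 mm⁴
  semicircular cap: d = 50.919 mm → contributes +5 944 178 mm⁴
Total I = 13 880 957 mm⁴.
Radius of gyration: k = √(I/A) = √(13 880 957 / 9708.9) = 37.812 mm.

k_x ≈ 37.8 mm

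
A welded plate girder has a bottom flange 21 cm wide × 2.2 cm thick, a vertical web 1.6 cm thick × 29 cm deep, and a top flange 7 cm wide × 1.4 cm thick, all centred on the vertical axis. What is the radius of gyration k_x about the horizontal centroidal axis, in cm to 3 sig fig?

Treat the section as a set of non-overlapping primitives; coordinates are from the bounding-box lower-left.
Bottom plate: 21 × 2.2, A = 46.2 cm², y = 1.1 cm, Ī = 18.634 cm⁴.
Web plate: 1.6 × 29, A = 46.4 cm², y = 16.7 cm, Ī = 3251.9 cm⁴.
Top plate: 7 × 1.4, A = 9.8 cm², y = 31.9 cm, Ī = 1.6007 cm⁴.
Centroid: ȳ = ΣA·y / ΣA = 11.116 cm.
Transfer each piece to the horizontal centroidal axis using Ī + A·d² with d = y − 11.116:
  bottom plate: d = -10.016 cm → contributes +4653.8 cm⁴
  web plate: d = 5.5836 cm → contributes +4698.5 cm⁴
  top plate: d = 20.784 cm → contributes +4234.8 cm⁴
Total I = 13 587 cm⁴.
Radius of gyration: k = √(I/A) = √(13 587 / 102.4) = 11.519 cm.

k_x ≈ 11.5 cm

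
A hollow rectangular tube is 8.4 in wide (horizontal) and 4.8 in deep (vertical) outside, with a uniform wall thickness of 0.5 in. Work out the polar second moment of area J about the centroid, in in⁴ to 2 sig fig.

J ≈ 150 in⁴

Split into non-overlapping primitives; take the origin at the lower-left of the bounding box.
Outer rectangle: 8.4 × 4.8, A = 40.32 in², y = 2.4 in, Ī = 77.41 in⁴.
Inner void (subtracted): 7.4 × 3.8, A = 28.12 in², y = 2.4 in, Ī = 33.84 in⁴.
By symmetry the centroid is at mid-height, ȳ = 2.4 in.
All pieces are centred on the centroidal x-axis, so I = ΣĪ (holes subtracted) = 43.58 in⁴.
Repeating about the centroidal y-axis gives I_y = 108.8 in⁴.
Polar second moment: J = I_x + I_y = 152.3 in⁴.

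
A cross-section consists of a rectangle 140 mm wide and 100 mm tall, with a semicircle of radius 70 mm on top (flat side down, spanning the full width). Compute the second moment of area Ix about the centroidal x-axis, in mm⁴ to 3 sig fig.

Decompose the section into non-overlapping parts with the origin at the bottom-left of its bounding rectangle.
Rectangular body: 140 × 100, A = 14 000 mm², y = 50 mm, Ī = 11 666 667 mm⁴.
Semicircular cap: semicircle r = 70, A = 7696.9 mm², y = 129.71 mm, Ī = 2 635 265 mm⁴.
Centroid: ȳ = ΣA·y / ΣA = 78.276 mm.
Transfer each piece to the centroidal x-axis using Ī + A·d² with d = y − 78.276:
  rectangular body: d = -28.276 mm → contributes +22 860 488 mm⁴
  semicircular cap: d = 51.432 mm → contributes +22 995 859 mm⁴
Total I = 45 856 347 mm⁴.

Ix ≈ 4.59 × 10⁷ mm⁴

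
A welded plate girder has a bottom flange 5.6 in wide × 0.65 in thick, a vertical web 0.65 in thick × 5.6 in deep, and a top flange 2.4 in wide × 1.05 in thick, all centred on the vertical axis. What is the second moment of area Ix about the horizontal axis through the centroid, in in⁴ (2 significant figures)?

Ix ≈ 72 in⁴

Treat the section as a set of non-overlapping primitives; coordinates are from the bounding-box lower-left.
Bottom plate: 5.6 × 0.65, A = 3.64 in², y = 0.325 in, Ī = 0.1282 in⁴.
Web plate: 0.65 × 5.6, A = 3.64 in², y = 3.45 in, Ī = 9.513 in⁴.
Top plate: 2.4 × 1.05, A = 2.52 in², y = 6.775 in, Ī = 0.2315 in⁴.
Centroid: ȳ = ΣA·y / ΣA = 3.144 in.
Transfer each piece to the horizontal axis through the centroid using Ī + A·d² with d = y − 3.144:
  bottom plate: d = -2.819 in → contributes +29.06 in⁴
  web plate: d = 0.3057 in → contributes +9.853 in⁴
  top plate: d = 3.631 in → contributes +33.45 in⁴
Total I = 72.36 in⁴.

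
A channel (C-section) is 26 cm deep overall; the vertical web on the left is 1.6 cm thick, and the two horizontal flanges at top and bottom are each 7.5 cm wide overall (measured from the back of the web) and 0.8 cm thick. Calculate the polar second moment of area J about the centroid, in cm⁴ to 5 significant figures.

J ≈ 3987.1 cm⁴

Treat the section as a set of non-overlapping primitives; coordinates are from the bounding-box lower-left.
Web: 1.6 × 26, A = 41.6 cm², y = 13 cm, Ī = 2343.467 cm⁴.
Top flange (beyond web): 5.9 × 0.8, A = 4.72 cm², y = 25.6 cm, Ī = 0.2517333 cm⁴.
Bottom flange (beyond web): 5.9 × 0.8, A = 4.72 cm², y = 0.4 cm, Ī = 0.2517333 cm⁴.
By symmetry the centroid is at mid-height, ȳ = 13 cm.
Transfer each piece to the centroidal x-axis using Ī + A·d² with d = y − 13:
  web: d = 0 cm → contributes +2343.467 cm⁴
  top flange (beyond web): d = 12.6 cm → contributes +749.5989 cm⁴
  bottom flange (beyond web): d = -12.6 cm → contributes +749.5989 cm⁴
Total I = 3842.665 cm⁴.
For the y-axis: x̄ = 1.493574 cm.
Repeating about the centroidal y-axis gives I_y = 144.456 cm⁴.
Polar second moment: J = I_x + I_y = 3987.121 cm⁴.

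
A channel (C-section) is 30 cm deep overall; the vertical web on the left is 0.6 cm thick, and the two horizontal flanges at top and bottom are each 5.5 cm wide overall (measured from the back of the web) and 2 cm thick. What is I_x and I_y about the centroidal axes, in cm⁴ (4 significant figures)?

I_x ≈ 5198 cm⁴, I_y ≈ 110.7 cm⁴

Break the section into simple shapes (no overlaps), measuring from the bottom-left corner of the bounding box.
Web: 0.6 × 30, A = 18 cm², y = 15 cm, Ī = 1 350 cm⁴.
Top flange (beyond web): 4.9 × 2, A = 9.8 cm², y = 29 cm, Ī = 3.26667 cm⁴.
Bottom flange (beyond web): 4.9 × 2, A = 9.8 cm², y = 1 cm, Ī = 3.26667 cm⁴.
By symmetry the centroid is at mid-height, ȳ = 15 cm.
Transfer each piece to the centroidal x-axis using Ī + A·d² with d = y − 15:
  web: d = 0 cm → contributes +1 350 cm⁴
  top flange (beyond web): d = 14 cm → contributes +1924.07 cm⁴
  bottom flange (beyond web): d = -14 cm → contributes +1924.07 cm⁴
Total I = 5198.13 cm⁴.
For the y-axis: x̄ = 1.73351 cm.
Repeating about the centroidal y-axis gives I_y = 110.715 cm⁴.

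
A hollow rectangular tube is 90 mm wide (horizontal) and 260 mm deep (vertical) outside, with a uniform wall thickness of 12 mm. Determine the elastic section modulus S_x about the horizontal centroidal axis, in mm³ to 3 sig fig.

Break the section into simple shapes (no overlaps), measuring from the bottom-left corner of the bounding box.
Outer rectangle: 90 × 260, A = 23 400 mm², y = 130 mm, Ī = 131 820 000 mm⁴.
Inner void (subtracted): 66 × 236, A = 15 576 mm², y = 130 mm, Ī = 72 293 408 mm⁴.
By symmetry the centroid is at mid-height, ȳ = 130 mm.
All pieces are centred on the horizontal centroidal axis, so I = ΣĪ (holes subtracted) = 59 526 592 mm⁴.
Extreme fibre distance c = 130 mm; S = I/c = 457 897 mm³.

S_x ≈ 4.58 × 10⁵ mm³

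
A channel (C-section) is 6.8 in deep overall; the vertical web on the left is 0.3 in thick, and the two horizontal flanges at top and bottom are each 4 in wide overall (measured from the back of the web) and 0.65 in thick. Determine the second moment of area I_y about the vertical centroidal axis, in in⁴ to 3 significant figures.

I_y ≈ 11.2 in⁴

Decompose the section into non-overlapping parts with the origin at the bottom-left of its bounding rectangle.
Web: 0.3 × 6.8, A = 2.04 in², x = 0.15 in, Ī = 0.0153 in⁴.
Top flange (beyond web): 3.7 × 0.65, A = 2.405 in², x = 2.15 in, Ī = 2.7437 in⁴.
Bottom flange (beyond web): 3.7 × 0.65, A = 2.405 in², x = 2.15 in, Ī = 2.7437 in⁴.
Centroid: x̄ = ΣA·x / ΣA = 1.5544 in.
Transfer each piece to the vertical centroidal axis using Ī + A·d² with d = x − 1.5544:
  web: d = -1.4044 in → contributes +4.0388 in⁴
  top flange (beyond web): d = 0.59562 in → contributes +3.5969 in⁴
  bottom flange (beyond web): d = 0.59562 in → contributes +3.5969 in⁴
Total I = 11.233 in⁴.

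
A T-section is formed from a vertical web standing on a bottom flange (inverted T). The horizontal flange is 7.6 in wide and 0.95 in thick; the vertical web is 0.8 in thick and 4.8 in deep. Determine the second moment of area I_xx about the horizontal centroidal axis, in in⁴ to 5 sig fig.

I_xx ≈ 28.636 in⁴

Treat the section as a set of non-overlapping primitives; coordinates are from the bounding-box lower-left.
Flange: 7.6 × 0.95, A = 7.22 in², y = 0.475 in, Ī = 0.5430042 in⁴.
Web: 0.8 × 4.8, A = 3.84 in², y = 3.35 in, Ī = 7.3728 in⁴.
Centroid: ȳ = ΣA·y / ΣA = 1.473192 in.
Transfer each piece to the horizontal centroidal axis using Ī + A·d² with d = y − 1.473192:
  flange: d = -0.9981917 in → contributes +7.736916 in⁴
  web: d = 1.876808 in → contributes +20.89885 in⁴
Total I = 28.63577 in⁴.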